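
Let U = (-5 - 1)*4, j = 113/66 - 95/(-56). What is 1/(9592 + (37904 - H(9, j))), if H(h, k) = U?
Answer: 1/47520 ≈ 2.1044e-5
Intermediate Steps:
j = 6299/1848 (j = 113*(1/66) - 95*(-1/56) = 113/66 + 95/56 = 6299/1848 ≈ 3.4086)
U = -24 (U = -6*4 = -24)
H(h, k) = -24
1/(9592 + (37904 - H(9, j))) = 1/(9592 + (37904 - 1*(-24))) = 1/(9592 + (37904 + 24)) = 1/(9592 + 37928) = 1/47520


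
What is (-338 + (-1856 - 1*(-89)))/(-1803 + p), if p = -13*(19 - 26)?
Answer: 2105/1712 ≈ 1.2296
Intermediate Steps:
p = 91 (p = -13*(-7) = 91)
(-338 + (-1856 - 1*(-89)))/(-1803 + p) = (-338 + (-1856 - 1*(-89)))/(-1803 + 91) = (-338 + (-1856 + 89))/(-1712) = (-338 - 1767)*(-1/1712) = -2105*(-1/1712) = 2105/1712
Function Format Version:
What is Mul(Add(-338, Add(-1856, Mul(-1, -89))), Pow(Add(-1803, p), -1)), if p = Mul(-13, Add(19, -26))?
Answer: Rational(2105, 1712) ≈ 1.2296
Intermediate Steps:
p = 91 (p = Mul(-13, -7) = 91)
Mul(Add(-338, Add(-1856, Mul(-1, -89))), Pow(Add(-1803, p), -1)) = Mul(Add(-338, Add(-1856, Mul(-1, -89))), Pow(Add(-1803, 91), -1)) = Mul(Add(-338, Add(-1856, 89)), Pow(-1712, -1)) = Mul(Add(-338, -1767), Rational(-1, 1712)) = Mul(-2105, Rational(-1, 1712)) = Rational(2105, 1712)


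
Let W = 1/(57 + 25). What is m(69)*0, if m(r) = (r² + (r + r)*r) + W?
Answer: 0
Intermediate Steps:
W = 1/82 ≈ 0.012195
m(r) = 1/82 + 3*r² (m(r) = (r² + (r + r)*r) + 1/82 = (r² + (2*r)*r) + 1/82 = (r² + 2*r²) + 1/82 = 3*r² + 1/82 = 1/82 + 3*r²)
m(69)*0 = (1/82 + 3*69²)*0 = (1/82 + 3*4761)*0 = (1/82 + 14283)*0 = (1171207/82)*0 = 0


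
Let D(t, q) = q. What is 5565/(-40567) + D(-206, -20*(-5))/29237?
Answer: -158647205/1186057379 ≈ -0.13376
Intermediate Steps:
5565/(-40567) + D(-206, -20*(-5))/29237 = 5565/(-40567) - 20*(-5)/29237 = 5565*(-1/40567) + 100*(1/29237) = -5565/40567 + 100/29237 = -158647205/1186057379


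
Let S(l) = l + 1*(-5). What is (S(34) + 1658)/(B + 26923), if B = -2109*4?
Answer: 241/2641 ≈ 0.091253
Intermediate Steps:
S(l) = -5 + l (S(l) = l - 5 = -5 + l)
B = -8436
(S(34) + 1658)/(B + 26923) = ((-5 + 34) + 1658)/(-8436 + 26923) = (29 + 1658)/18487 = 1687*(1/18487) = 241/2641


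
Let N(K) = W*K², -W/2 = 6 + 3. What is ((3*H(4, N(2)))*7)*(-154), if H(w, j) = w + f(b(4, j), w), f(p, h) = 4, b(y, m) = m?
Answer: -25872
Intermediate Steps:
W = -18 (W = -2*(6 + 3) = -2*9 = -18)
N(K) = -18*K²
H(w, j) = 4 + w (H(w, j) = w + 4 = 4 + w)
((3*H(4, N(2)))*7)*(-154) = ((3*(4 + 4))*7)*(-154) = ((3*8)*7)*(-154) = (24*7)*(-154) = 168*(-154) = -25872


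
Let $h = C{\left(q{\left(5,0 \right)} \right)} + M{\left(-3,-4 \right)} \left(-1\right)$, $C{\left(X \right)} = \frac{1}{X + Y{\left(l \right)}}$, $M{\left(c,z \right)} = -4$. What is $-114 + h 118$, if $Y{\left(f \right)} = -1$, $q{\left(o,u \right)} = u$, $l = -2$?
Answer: $240$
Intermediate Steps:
$C{\left(X \right)} = \frac{1}{-1 + X}$ ($C{\left(X \right)} = \frac{1}{X - 1} = \frac{1}{-1 + X}$)
$h = 3$ ($h = \frac{1}{-1 + 0} - -4 = \frac{1}{-1} + 4 = -1 + 4 = 3$)
$-114 + h 118 = -114 + 3 \cdot 118 = -114 + 354 = 240$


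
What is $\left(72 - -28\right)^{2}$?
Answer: $10000$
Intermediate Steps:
$\left(72 - -28\right)^{2} = \left(72 + \left(-26 + 54\right)\right)^{2} = \left(72 + 28\right)^{2} = 100^{2} = 10000$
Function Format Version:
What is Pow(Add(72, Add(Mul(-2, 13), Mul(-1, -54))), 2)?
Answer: 10000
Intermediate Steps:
Pow(Add(72, Add(Mul(-2, 13), Mul(-1, -54))), 2) = Pow(Add(72, Add(-26, 54)), 2) = Pow(Add(72, 28), 2) = Pow(100, 2) = 10000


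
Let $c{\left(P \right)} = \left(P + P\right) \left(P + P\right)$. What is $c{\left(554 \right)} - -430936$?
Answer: $1658600$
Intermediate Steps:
$c{\left(P \right)} = 4 P^{2}$ ($c{\left(P \right)} = 2 P 2 P = 4 P^{2}$)
$c{\left(554 \right)} - -430936 = 4 \cdot 554^{2} - -430936 = 4 \cdot 306916 + 430936 = 1227664 + 430936 = 1658600$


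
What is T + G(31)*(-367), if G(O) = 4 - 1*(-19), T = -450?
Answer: -8891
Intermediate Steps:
G(O) = 23 (G(O) = 4 + 19 = 23)
T + G(31)*(-367) = -450 + 23*(-367) = -450 - 8441 = -8891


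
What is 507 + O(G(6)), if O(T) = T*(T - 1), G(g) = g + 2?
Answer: 563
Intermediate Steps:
G(g) = 2 + g
O(T) = T*(-1 + T)
507 + O(G(6)) = 507 + (2 + 6)*(-1 + (2 + 6)) = 507 + 8*(-1 + 8) = 507 + 8*7 = 507 + 56 = 563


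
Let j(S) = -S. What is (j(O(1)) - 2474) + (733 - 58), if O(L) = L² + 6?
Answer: -1806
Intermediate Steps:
O(L) = 6 + L²
(j(O(1)) - 2474) + (733 - 58) = (-(6 + 1²) - 2474) + (733 - 58) = (-(6 + 1) - 2474) + 675 = (-1*7 - 2474) + 675 = (-7 - 2474) + 675 = -2481 + 675 = -1806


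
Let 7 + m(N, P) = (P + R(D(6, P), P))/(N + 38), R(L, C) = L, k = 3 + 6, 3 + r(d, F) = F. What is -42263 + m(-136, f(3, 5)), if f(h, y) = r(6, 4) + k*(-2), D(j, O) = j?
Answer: -4142449/98 ≈ -42270.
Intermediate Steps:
r(d, F) = -3 + F
k = 9
f(h, y) = -17 (f(h, y) = (-3 + 4) + 9*(-2) = 1 - 18 = -17)
m(N, P) = -7 + (6 + P)/(38 + N) (m(N, P) = -7 + (P + 6)/(N + 38) = -7 + (6 + P)/(38 + N))
-42263 + m(-136, f(3, 5)) = -42263 + (-260 - 17 - 7*(-136))/(38 - 136) = -42263 + (-260 - 17 + 952)/(-98) = -42263 - 1/98*675 = -42263 - 675/98 = -4142449/98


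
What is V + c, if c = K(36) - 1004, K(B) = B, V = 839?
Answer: -129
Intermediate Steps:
c = -968 (c = 36 - 1004 = -968)
V + c = 839 - 968 = -129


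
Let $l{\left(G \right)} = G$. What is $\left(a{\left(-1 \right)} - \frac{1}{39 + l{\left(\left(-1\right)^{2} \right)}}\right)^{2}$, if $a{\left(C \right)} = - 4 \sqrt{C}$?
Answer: $- \frac{25599}{1600} + \frac{i}{5} \approx -15.999 + 0.2 i$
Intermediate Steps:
$\left(a{\left(-1 \right)} - \frac{1}{39 + l{\left(\left(-1\right)^{2} \right)}}\right)^{2} = \left(- 4 \sqrt{-1} - \frac{1}{39 + \left(-1\right)^{2}}\right)^{2} = \left(- 4 i - \frac{1}{39 + 1}\right)^{2} = \left(- 4 i - \frac{1}{40}\right)^{2} = \left(- \frac{1}{40} - 4 i\right)^{2}$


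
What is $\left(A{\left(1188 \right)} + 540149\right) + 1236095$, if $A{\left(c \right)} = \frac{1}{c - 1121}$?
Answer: $\frac{119008349}{67} \approx 1.7762 \cdot 10^{6}$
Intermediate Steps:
$A{\left(c \right)} = \frac{1}{-1121 + c}$
$\left(A{\left(1188 \right)} + 540149\right) + 1236095 = \left(\frac{1}{-1121 + 1188} + 540149\right) + 1236095 = \left(\frac{1}{67} + 540149\right) + 1236095 = \frac{36189984}{67} + 1236095 = \frac{119008349}{67}$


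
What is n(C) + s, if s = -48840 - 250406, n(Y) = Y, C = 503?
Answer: -298743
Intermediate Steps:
s = -299246
n(C) + s = 503 - 299246 = -298743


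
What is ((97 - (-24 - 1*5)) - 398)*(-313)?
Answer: 85136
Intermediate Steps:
((97 - (-24 - 1*5)) - 398)*(-313) = ((97 - (-24 - 5)) - 398)*(-313) = ((97 - 1*(-29)) - 398)*(-313) = ((97 + 29) - 398)*(-313) = (126 - 398)*(-313) = -272*(-313) = 85136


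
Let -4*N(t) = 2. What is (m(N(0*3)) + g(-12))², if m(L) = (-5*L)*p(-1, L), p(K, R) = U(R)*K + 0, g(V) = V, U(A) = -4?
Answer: 4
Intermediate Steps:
p(K, R) = -4*K (p(K, R) = -4*K + 0 = -4*K)
N(t) = -½ (N(t) = -¼*2 = -½)
m(L) = -20*L (m(L) = (-5*L)*(-4*(-1)) = -5*L*4 = -20*L)
(m(N(0*3)) + g(-12))² = (-20*(-½) - 12)² = (10 - 12)² = (-2)² = 4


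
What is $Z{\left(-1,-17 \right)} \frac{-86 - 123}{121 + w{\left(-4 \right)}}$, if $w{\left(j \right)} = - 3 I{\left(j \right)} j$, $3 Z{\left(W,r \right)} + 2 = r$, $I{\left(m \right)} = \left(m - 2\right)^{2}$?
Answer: $\frac{3971}{1659} \approx 2.3936$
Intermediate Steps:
$I{\left(m \right)} = \left(-2 + m\right)^{2}$
$Z{\left(W,r \right)} = - \frac{2}{3} + \frac{r}{3}$
$w{\left(j \right)} = - 3 j \left(-2 + j\right)^{2}$ ($w{\left(j \right)} = - 3 \left(-2 + j\right)^{2} j = - 3 j \left(-2 + j\right)^{2}$)
$Z{\left(-1,-17 \right)} \frac{-86 - 123}{121 + w{\left(-4 \right)}} = \left(- \frac{2}{3} + \frac{1}{3} \left(-17\right)\right) \frac{-86 - 123}{121 - - 12 \left(-2 - 4\right)^{2}} = \left(- \frac{2}{3} - \frac{17}{3}\right) \left(- \frac{209}{121 - - 12 \left(-6\right)^{2}}\right) = - \frac{19 \left(- \frac{209}{121 - \left(-12\right) 36}\right)}{3} = - \frac{19 \left(- \frac{209}{121 + 432}\right)}{3} = - \frac{19 \left(- \frac{209}{553}\right)}{3} = - \frac{19 \left(\left(-209\right) \frac{1}{553}\right)}{3} = \left(- \frac{19}{3}\right) \left(- \frac{209}{553}\right) = \frac{3971}{1659}$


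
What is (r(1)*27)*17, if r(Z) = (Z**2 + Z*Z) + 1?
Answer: 1377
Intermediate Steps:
r(Z) = 1 + 2*Z**2 (r(Z) = (Z**2 + Z**2) + 1 = 2*Z**2 + 1 = 1 + 2*Z**2)
(r(1)*27)*17 = ((1 + 2*1**2)*27)*17 = ((1 + 2*1)*27)*17 = ((1 + 2)*27)*17 = (3*27)*17 = 81*17 = 1377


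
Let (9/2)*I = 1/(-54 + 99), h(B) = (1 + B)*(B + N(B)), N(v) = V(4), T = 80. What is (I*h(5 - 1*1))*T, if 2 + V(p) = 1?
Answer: 160/27 ≈ 5.9259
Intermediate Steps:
V(p) = -1 (V(p) = -2 + 1 = -1)
N(v) = -1
h(B) = (1 + B)*(-1 + B) (h(B) = (1 + B)*(B - 1) = (1 + B)*(-1 + B))
I = 2/405 (I = 2/(9*(-54 + 99)) = (2/9)/45 = (2/9)*(1/45) = 2/405 ≈ 0.0049383)
(I*h(5 - 1*1))*T = (2*(-1 + (5 - 1*1)²)/405)*80 = (2*(-1 + (5 - 1)²)/405)*80 = (2*(-1 + 4²)/405)*80 = (2*(-1 + 16)/405)*80 = ((2/405)*15)*80 = (2/27)*80 = 160/27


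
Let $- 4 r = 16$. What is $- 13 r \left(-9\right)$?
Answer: $-468$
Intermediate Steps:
$r = -4$ ($r = \left(- \frac{1}{4}\right) 16 = -4$)
$- 13 r \left(-9\right) = \left(-13\right) \left(-4\right) \left(-9\right) = 52 \left(-9\right) = -468$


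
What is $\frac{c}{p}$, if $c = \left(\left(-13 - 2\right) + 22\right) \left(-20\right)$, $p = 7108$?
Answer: $- \frac{35}{1777} \approx -0.019696$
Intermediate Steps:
$c = -140$ ($c = \left(-15 + 22\right) \left(-20\right) = 7 \left(-20\right) = -140$)
$\frac{c}{p} = - \frac{140}{7108} = \left(-140\right) \frac{1}{7108} = - \frac{35}{1777}$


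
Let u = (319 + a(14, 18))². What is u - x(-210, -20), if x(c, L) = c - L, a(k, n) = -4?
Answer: 99415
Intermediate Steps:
u = 99225 (u = (319 - 4)² = 315² = 99225)
u - x(-210, -20) = 99225 - (-210 - 1*(-20)) = 99225 - (-210 + 20) = 99225 - 1*(-190) = 99225 + 190 = 99415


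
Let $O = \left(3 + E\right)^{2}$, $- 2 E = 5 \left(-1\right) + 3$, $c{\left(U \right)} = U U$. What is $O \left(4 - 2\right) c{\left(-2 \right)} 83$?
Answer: $10624$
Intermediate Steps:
$c{\left(U \right)} = U^{2}$
$E = 1$ ($E = - \frac{5 \left(-1\right) + 3}{2} = - \frac{-5 + 3}{2} = \left(- \frac{1}{2}\right) \left(-2\right) = 1$)
$O = 16$ ($O = \left(3 + 1\right)^{2} = 4^{2} = 16$)
$O \left(4 - 2\right) c{\left(-2 \right)} 83 = 16 \left(4 - 2\right) \left(-2\right)^{2} \cdot 83 = 16 \cdot 2 \cdot 4 \cdot 83 = 16 \cdot 8 \cdot 83 = 128 \cdot 83 = 10624$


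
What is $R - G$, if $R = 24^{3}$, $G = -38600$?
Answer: $52424$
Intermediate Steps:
$R = 13824$
$R - G = 13824 - -38600 = 13824 + 38600 = 52424$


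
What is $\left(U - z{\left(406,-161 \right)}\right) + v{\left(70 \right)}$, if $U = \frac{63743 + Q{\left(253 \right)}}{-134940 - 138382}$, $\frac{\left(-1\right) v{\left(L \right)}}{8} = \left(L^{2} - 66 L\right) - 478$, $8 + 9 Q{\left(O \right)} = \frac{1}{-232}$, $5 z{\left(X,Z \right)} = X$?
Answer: $\frac{204168895289}{135880080} \approx 1502.6$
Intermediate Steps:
$z{\left(X,Z \right)} = \frac{X}{5}$
$Q{\left(O \right)} = - \frac{619}{696}$ ($Q{\left(O \right)} = - \frac{8}{9} + \frac{1}{9 \left(-232\right)} = - \frac{8}{9} + \frac{1}{9} \left(- \frac{1}{232}\right) = - \frac{8}{9} - \frac{1}{2088} = - \frac{619}{696}$)
$v{\left(L \right)} = 3824 - 8 L^{2} + 528 L$ ($v{\left(L \right)} = - 8 \left(\left(L^{2} - 66 L\right) - 478\right) = - 8 \left(-478 + L^{2} - 66 L\right) = 3824 - 8 L^{2} + 528 L$)
$U = - \frac{6337787}{27176016}$ ($U = \frac{63743 - \frac{619}{696}}{-134940 - 138382} = \frac{44364509}{696 \left(-273322\right)} = \frac{44364509}{696} \left(- \frac{1}{273322}\right) = - \frac{6337787}{27176016} \approx -0.23321$)
$\left(U - z{\left(406,-161 \right)}\right) + v{\left(70 \right)} = \left(- \frac{6337787}{27176016} - \frac{1}{5} \cdot 406\right) + \left(3824 - 8 \cdot 70^{2} + 528 \cdot 70\right) = \left(- \frac{6337787}{27176016} - \frac{406}{5}\right) + \left(3824 - 39200 + 36960\right) = - \frac{11065151431}{135880080} + 1584 = \frac{204168895289}{135880080}$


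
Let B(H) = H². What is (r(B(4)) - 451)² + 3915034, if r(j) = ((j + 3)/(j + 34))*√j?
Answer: 2573166419/625 ≈ 4.1171e+6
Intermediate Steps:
r(j) = √j*(3 + j)/(34 + j) (r(j) = ((3 + j)/(34 + j))*√j = √j*(3 + j)/(34 + j))
(r(B(4)) - 451)² + 3915034 = (√(4²)*(3 + 4²)/(34 + 4²) - 451)² + 3915034 = (√16*(3 + 16)/(34 + 16) - 451)² + 3915034 = (4*19/50 - 451)² + 3915034 = (4*(1/50)*19 - 451)² + 3915034 = (38/25 - 451)² + 3915034 = (-11237/25)² + 3915034 = 126270169/625 + 3915034 = 2573166419/625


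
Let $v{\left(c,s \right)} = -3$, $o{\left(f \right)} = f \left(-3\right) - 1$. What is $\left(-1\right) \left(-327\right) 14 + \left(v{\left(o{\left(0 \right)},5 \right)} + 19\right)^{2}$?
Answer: $4834$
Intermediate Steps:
$o{\left(f \right)} = -1 - 3 f$ ($o{\left(f \right)} = - 3 f - 1 = -1 - 3 f$)
$\left(-1\right) \left(-327\right) 14 + \left(v{\left(o{\left(0 \right)},5 \right)} + 19\right)^{2} = \left(-1\right) \left(-327\right) 14 + \left(-3 + 19\right)^{2} = 327 \cdot 14 + 16^{2} = 4578 + 256 = 4834$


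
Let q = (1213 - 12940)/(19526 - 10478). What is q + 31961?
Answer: 96390467/3016 ≈ 31960.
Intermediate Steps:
q = -3909/3016 (q = -11727/9048 = -11727*1/9048 = -3909/3016 ≈ -1.2961)
q + 31961 = -3909/3016 + 31961 = 96390467/3016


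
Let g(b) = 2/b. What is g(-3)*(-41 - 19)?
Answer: 40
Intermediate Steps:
g(-3)*(-41 - 19) = (2/(-3))*(-41 - 19) = (2*(-⅓))*(-60) = -⅔*(-60) = 40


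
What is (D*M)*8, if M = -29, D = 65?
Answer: -15080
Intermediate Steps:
(D*M)*8 = (65*(-29))*8 = -1885*8 = -15080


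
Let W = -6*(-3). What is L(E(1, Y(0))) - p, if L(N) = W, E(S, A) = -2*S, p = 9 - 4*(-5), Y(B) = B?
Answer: -11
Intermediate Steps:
p = 29 (p = 9 + 20 = 29)
W = 18
L(N) = 18
L(E(1, Y(0))) - p = 18 - 1*29 = 18 - 29 = -11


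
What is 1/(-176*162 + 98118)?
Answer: 1/69606 ≈ 1.4367e-5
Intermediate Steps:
1/(-176*162 + 98118) = 1/(-28512 + 98118) = 1/69606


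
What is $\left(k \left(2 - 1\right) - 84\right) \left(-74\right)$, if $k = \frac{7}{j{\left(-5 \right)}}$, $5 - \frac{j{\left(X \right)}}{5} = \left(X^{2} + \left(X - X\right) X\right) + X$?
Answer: $\frac{466718}{75} \approx 6222.9$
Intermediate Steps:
$j{\left(X \right)} = 25 - 5 X - 5 X^{2}$ ($j{\left(X \right)} = 25 - 5 \left(\left(X^{2} + \left(X - X\right) X\right) + X\right) = 25 - 5 \left(\left(X^{2} + 0 X\right) + X\right) = 25 - 5 \left(\left(X^{2} + 0\right) + X\right) = 25 - 5 \left(X^{2} + X\right) = 25 - 5 \left(X + X^{2}\right) = 25 - \left(5 X + 5 X^{2}\right) = 25 - 5 X - 5 X^{2}$)
$k = - \frac{7}{75}$ ($k = \frac{7}{25 - -25 - 5 \left(-5\right)^{2}} = \frac{7}{25 + 25 - 125} = \frac{7}{-75} = 7 \left(- \frac{1}{75}\right) = - \frac{7}{75} \approx -0.093333$)
$\left(k \left(2 - 1\right) - 84\right) \left(-74\right) = \left(- \frac{7 \left(2 - 1\right)}{75} - 84\right) \left(-74\right) = \left(\left(- \frac{7}{75}\right) 1 - 84\right) \left(-74\right) = \left(- \frac{7}{75} - 84\right) \left(-74\right) = \left(- \frac{6307}{75}\right) \left(-74\right) = \frac{466718}{75}$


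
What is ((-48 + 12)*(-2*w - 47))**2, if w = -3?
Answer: 2178576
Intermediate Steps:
((-48 + 12)*(-2*w - 47))**2 = ((-48 + 12)*(-2*(-3) - 47))**2 = (-36*(6 - 47))**2 = (-36*(-41))**2 = 1476**2 = 2178576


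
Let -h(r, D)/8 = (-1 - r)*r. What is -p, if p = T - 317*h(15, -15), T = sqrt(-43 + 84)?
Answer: 608640 - sqrt(41) ≈ 6.0863e+5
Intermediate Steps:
h(r, D) = -8*r*(-1 - r) (h(r, D) = -8*(-1 - r)*r = -8*r*(-1 - r))
T = sqrt(41) ≈ 6.4031
p = -608640 + sqrt(41) (p = sqrt(41) - 2536*15*(1 + 15) = sqrt(41) - 2536*15*16 = sqrt(41) - 317*1920 = sqrt(41) - 608640 = -608640 + sqrt(41) ≈ -6.0863e+5)
-p = -(-608640 + sqrt(41)) = 608640 - sqrt(41)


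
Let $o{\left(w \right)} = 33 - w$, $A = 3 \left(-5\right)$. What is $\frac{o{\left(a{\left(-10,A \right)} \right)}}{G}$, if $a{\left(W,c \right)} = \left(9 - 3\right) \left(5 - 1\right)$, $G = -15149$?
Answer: $- \frac{9}{15149} \approx -0.0005941$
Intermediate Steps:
$A = -15$
$a{\left(W,c \right)} = 24$ ($a{\left(W,c \right)} = 6 \cdot 4 = 24$)
$\frac{o{\left(a{\left(-10,A \right)} \right)}}{G} = \frac{33 - 24}{-15149} = \left(33 - 24\right) \left(- \frac{1}{15149}\right) = 9 \left(- \frac{1}{15149}\right) = - \frac{9}{15149}$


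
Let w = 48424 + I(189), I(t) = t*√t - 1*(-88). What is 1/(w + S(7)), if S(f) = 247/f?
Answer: 264313/12794921820 - 343*√21/1421657980 ≈ 1.9552e-5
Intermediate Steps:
I(t) = 88 + t^(3/2) (I(t) = t^(3/2) + 88 = 88 + t^(3/2))
w = 48512 + 567*√21 (w = 48424 + (88 + 189^(3/2)) = 48424 + (88 + 567*√21) = 48512 + 567*√21 ≈ 51110.)
1/(w + S(7)) = 1/((48512 + 567*√21) + 247/7) = 1/(339831/7 + 567*√21)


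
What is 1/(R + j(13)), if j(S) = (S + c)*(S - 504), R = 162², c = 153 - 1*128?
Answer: 1/7586 ≈ 0.00013182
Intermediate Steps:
c = 25 (c = 153 - 128 = 25)
R = 26244
j(S) = (-504 + S)*(25 + S) (j(S) = (S + 25)*(S - 504) = (25 + S)*(-504 + S) = (-504 + S)*(25 + S))
1/(R + j(13)) = 1/(26244 + (-12600 + 13² - 479*13)) = 1/(26244 + (-12600 + 169 - 6227)) = 1/(26244 - 18658) = 1/7586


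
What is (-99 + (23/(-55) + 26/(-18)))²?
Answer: 2492705329/245025 ≈ 10173.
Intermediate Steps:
(-99 + (23/(-55) + 26/(-18)))² = (-99 + (23*(-1/55) + 26*(-1/18)))² = (-99 + (-23/55 - 13/9))² = (-99 - 922/495)² = (-49927/495)² = 2492705329/245025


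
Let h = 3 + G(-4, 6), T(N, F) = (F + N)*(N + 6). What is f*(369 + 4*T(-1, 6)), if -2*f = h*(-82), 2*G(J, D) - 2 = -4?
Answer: 38458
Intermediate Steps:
T(N, F) = (6 + N)*(F + N) (T(N, F) = (F + N)*(6 + N) = (6 + N)*(F + N))
G(J, D) = -1 (G(J, D) = 1 + (½)*(-4) = 1 - 2 = -1)
h = 2 (h = 3 - 1 = 2)
f = 82 (f = -(-82) = -½*(-164) = 82)
f*(369 + 4*T(-1, 6)) = 82*(369 + 4*((-1)² + 6*6 + 6*(-1) + 6*(-1))) = 82*(369 + 4*(1 + 36 - 6 - 6)) = 82*(369 + 4*25) = 82*(369 + 100) = 82*469 = 38458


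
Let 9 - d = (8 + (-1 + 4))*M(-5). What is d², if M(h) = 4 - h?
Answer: 8100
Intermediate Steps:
d = -90 (d = 9 - (8 + (-1 + 4))*(4 - 1*(-5)) = 9 - (8 + 3)*(4 + 5) = 9 - 11*9 = 9 - 1*99 = 9 - 99 = -90)
d² = (-90)² = 8100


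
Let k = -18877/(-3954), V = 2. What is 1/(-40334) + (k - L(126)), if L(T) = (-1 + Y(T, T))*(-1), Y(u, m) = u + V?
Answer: 5253855434/39870159 ≈ 131.77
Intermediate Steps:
Y(u, m) = 2 + u (Y(u, m) = u + 2 = 2 + u)
L(T) = -1 - T (L(T) = (-1 + (2 + T))*(-1) = (1 + T)*(-1) = -1 - T)
k = 18877/3954 (k = -18877*(-1/3954) = 18877/3954 ≈ 4.7742)
1/(-40334) + (k - L(126)) = 1/(-40334) + (18877/3954 - (-1 - 1*126)) = -1/40334 + (18877/3954 - (-1 - 126)) = -1/40334 + (18877/3954 - 1*(-127)) = -1/40334 + (18877/3954 + 127) = -1/40334 + 521035/3954 = 5253855434/39870159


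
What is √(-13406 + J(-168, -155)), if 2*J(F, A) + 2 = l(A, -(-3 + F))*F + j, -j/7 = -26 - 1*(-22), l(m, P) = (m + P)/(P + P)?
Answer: 5*I*√1741065/57 ≈ 115.75*I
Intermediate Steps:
l(m, P) = (P + m)/(2*P) (l(m, P) = (P + m)/((2*P)) = (P + m)*(1/(2*P)) = (P + m)/(2*P))
j = 28 (j = -7*(-26 - 1*(-22)) = -7*(-26 + 22) = -7*(-4) = 28)
J(F, A) = 13 + F*(3 + A - F)/(4*(3 - F)) (J(F, A) = -1 + (((-(-3 + F) + A)/(2*((-(-3 + F)))))*F + 28)/2 = -1 + ((((3 - F) + A)/(2*(3 - F)))*F + 28)/2 = -1 + (((3 + A - F)/(2*(3 - F)))*F + 28)/2 = -1 + (F*(3 + A - F)/(2*(3 - F)) + 28)/2 = -1 + (28 + F*(3 + A - F)/(2*(3 - F)))/2 = -1 + (14 + F*(3 + A - F)/(4*(3 - F))) = 13 + F*(3 + A - F)/(4*(3 - F)))
√(-13406 + J(-168, -155)) = √(-13406 + (-156 + 52*(-168) - 1*(-168)*(3 - 155 - 1*(-168)))/(4*(-3 - 168))) = √(-13406 + (¼)*(-156 - 8736 - 1*(-168)*(3 - 155 + 168))/(-171)) = √(-13406 + (¼)*(-1/171)*(-156 - 8736 - 1*(-168)*16)) = √(-13406 + (¼)*(-1/171)*(-156 - 8736 + 2688)) = √(-13406 + (¼)*(-1/171)*(-6204)) = √(-13406 + 517/57) = √(-763625/57) = 5*I*√1741065/57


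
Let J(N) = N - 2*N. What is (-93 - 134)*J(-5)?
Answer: -1135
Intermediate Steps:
J(N) = -N
(-93 - 134)*J(-5) = (-93 - 134)*(-1*(-5)) = -227*5 = -1135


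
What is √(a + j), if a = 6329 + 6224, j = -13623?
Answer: I*√1070 ≈ 32.711*I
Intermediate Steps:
a = 12553
√(a + j) = √(12553 - 13623) = √(-1070) = I*√1070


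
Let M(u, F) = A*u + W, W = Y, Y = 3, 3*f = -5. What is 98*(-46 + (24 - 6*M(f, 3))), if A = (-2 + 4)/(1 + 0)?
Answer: -1960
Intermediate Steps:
f = -5/3 (f = (⅓)*(-5) = -5/3 ≈ -1.6667)
W = 3
A = 2 (A = 2/1 = 2*1 = 2)
M(u, F) = 3 + 2*u (M(u, F) = 2*u + 3 = 3 + 2*u)
98*(-46 + (24 - 6*M(f, 3))) = 98*(-46 + (24 - 6*(3 + 2*(-5/3)))) = 98*(-46 + (24 - 6*(3 - 10/3))) = 98*(-46 + (24 - 6*(-1)/3)) = 98*(-46 + (24 - 1*(-2))) = 98*(-46 + (24 + 2)) = 98*(-46 + 26) = 98*(-20) = -1960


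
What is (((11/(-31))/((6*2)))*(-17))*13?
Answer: 2431/372 ≈ 6.5349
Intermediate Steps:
(((11/(-31))/((6*2)))*(-17))*13 = (((11*(-1/31))/12)*(-17))*13 = (-11/31*1/12*(-17))*13 = -11/372*(-17)*13 = (187/372)*13 = 2431/372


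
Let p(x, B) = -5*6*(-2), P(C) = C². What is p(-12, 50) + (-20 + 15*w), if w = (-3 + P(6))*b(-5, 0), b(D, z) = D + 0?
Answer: -2435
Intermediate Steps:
b(D, z) = D
p(x, B) = 60 (p(x, B) = -30*(-2) = 60)
w = -165 (w = (-3 + 6²)*(-5) = (-3 + 36)*(-5) = 33*(-5) = -165)
p(-12, 50) + (-20 + 15*w) = 60 + (-20 + 15*(-165)) = 60 + (-20 - 2475) = 60 - 2495 = -2435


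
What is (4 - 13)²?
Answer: 81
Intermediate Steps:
(4 - 13)² = (-9)² = 81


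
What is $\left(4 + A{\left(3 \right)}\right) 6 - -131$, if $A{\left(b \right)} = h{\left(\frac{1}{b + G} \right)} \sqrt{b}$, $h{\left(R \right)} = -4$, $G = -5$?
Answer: $155 - 24 \sqrt{3} \approx 113.43$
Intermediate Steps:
$A{\left(b \right)} = - 4 \sqrt{b}$
$\left(4 + A{\left(3 \right)}\right) 6 - -131 = \left(4 - 4 \sqrt{3}\right) 6 - -131 = \left(24 - 24 \sqrt{3}\right) + 131 = 155 - 24 \sqrt{3}$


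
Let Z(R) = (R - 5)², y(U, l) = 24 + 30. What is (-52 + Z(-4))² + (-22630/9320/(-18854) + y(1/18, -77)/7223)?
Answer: 458121877505/544729768 ≈ 841.01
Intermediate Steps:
y(U, l) = 54
Z(R) = (-5 + R)²
(-52 + Z(-4))² + (-22630/9320/(-18854) + y(1/18, -77)/7223) = (-52 + (-5 - 4)²)² + (-22630/9320/(-18854) + 54/7223) = (-52 + (-9)²)² + (-22630*1/9320*(-1/18854) + 54*(1/7223)) = (-52 + 81)² + (-2263/932*(-1/18854) + 54/7223) = 29² + (2263/17571928 + 54/7223) = 841 + 4142617/544729768 = 458121877505/544729768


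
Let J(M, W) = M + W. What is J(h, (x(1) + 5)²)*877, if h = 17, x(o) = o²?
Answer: 46481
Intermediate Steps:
J(h, (x(1) + 5)²)*877 = (17 + (1² + 5)²)*877 = (17 + (1 + 5)²)*877 = (17 + 6²)*877 = (17 + 36)*877 = 53*877 = 46481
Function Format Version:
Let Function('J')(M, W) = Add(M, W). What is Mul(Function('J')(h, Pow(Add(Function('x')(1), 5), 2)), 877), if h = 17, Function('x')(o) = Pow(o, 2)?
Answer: 46481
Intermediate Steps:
Mul(Function('J')(h, Pow(Add(Function('x')(1), 5), 2)), 877) = Mul(Add(17, Pow(Add(Pow(1, 2), 5), 2)), 877) = Mul(Add(17, Pow(Add(1, 5), 2)), 877) = Mul(Add(17, Pow(6, 2)), 877) = Mul(Add(17, 36), 877) = Mul(53, 877) = 46481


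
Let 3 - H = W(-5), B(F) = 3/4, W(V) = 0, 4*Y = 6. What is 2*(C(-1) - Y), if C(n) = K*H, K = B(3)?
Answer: 3/2 ≈ 1.5000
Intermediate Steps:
Y = 3/2 (Y = (1/4)*6 = 3/2 ≈ 1.5000)
B(F) = 3/4 (B(F) = 3*(1/4) = 3/4)
K = 3/4 ≈ 0.75000
H = 3 (H = 3 - 1*0 = 3 + 0 = 3)
C(n) = 9/4 (C(n) = (3/4)*3 = 9/4)
2*(C(-1) - Y) = 2*(9/4 - 1*3/2) = 2*(9/4 - 3/2) = 2*(3/4) = 3/2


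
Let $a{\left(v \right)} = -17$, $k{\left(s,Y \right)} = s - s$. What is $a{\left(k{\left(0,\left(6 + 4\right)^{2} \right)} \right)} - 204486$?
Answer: $-204503$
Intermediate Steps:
$k{\left(s,Y \right)} = 0$
$a{\left(k{\left(0,\left(6 + 4\right)^{2} \right)} \right)} - 204486 = -17 - 204486 = -204503$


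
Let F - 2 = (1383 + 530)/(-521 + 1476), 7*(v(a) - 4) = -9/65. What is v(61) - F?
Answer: -1992/86905 ≈ -0.022922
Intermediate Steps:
v(a) = 1811/455 (v(a) = 4 + (-9/65)/7 = 4 + (-9*1/65)/7 = 4 + (1/7)*(-9/65) = 4 - 9/455 = 1811/455)
F = 3823/955 (F = 2 + (1383 + 530)/(-521 + 1476) = 2 + 1913/955 = 3823/955 ≈ 4.0031)
v(61) - F = 1811/455 - 1*3823/955 = 1811/455 - 3823/955 = -1992/86905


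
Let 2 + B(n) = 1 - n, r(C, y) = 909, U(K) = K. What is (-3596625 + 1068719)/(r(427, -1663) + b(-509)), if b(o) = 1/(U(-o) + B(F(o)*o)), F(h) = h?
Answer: -326824119069/117521428 ≈ -2781.0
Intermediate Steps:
B(n) = -1 - n (B(n) = -2 + (1 - n) = -1 - n)
b(o) = 1/(-1 - o - o²) (b(o) = 1/(-o + (-1 - o*o)) = 1/(-o + (-1 - o²)) = 1/(-1 - o - o²))
(-3596625 + 1068719)/(r(427, -1663) + b(-509)) = (-3596625 + 1068719)/(909 - 1/(1 - 509 + (-509)²)) = -2527906/(909 - 1/(1 - 509 + 259081)) = -2527906/(909 - 1/258573) = -2527906/235042856/258573 = -2527906*258573/235042856 = -326824119069/117521428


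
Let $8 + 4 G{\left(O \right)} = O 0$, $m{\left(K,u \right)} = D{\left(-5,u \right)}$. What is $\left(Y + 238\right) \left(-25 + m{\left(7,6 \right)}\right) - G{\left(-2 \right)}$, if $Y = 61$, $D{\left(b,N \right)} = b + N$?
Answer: $-7174$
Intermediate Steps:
$D{\left(b,N \right)} = N + b$
$m{\left(K,u \right)} = -5 + u$ ($m{\left(K,u \right)} = u - 5 = -5 + u$)
$G{\left(O \right)} = -2$ ($G{\left(O \right)} = -2 + \frac{O 0}{4} = -2 + \frac{1}{4} \cdot 0 = -2 + 0 = -2$)
$\left(Y + 238\right) \left(-25 + m{\left(7,6 \right)}\right) - G{\left(-2 \right)} = \left(61 + 238\right) \left(-25 + \left(-5 + 6\right)\right) - -2 = 299 \left(-25 + 1\right) + 2 = 299 \left(-24\right) + 2 = -7176 + 2 = -7174$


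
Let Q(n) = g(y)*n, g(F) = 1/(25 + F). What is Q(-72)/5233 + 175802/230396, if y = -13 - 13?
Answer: 468280189/602831134 ≈ 0.77680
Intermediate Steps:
y = -26
Q(n) = -n (Q(n) = n/(25 - 26) = n/(-1) = -n)
Q(-72)/5233 + 175802/230396 = -1*(-72)/5233 + 175802/230396 = 72*(1/5233) + 175802*(1/230396) = 72/5233 + 87901/115198 = 468280189/602831134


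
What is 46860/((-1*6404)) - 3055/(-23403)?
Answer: -269275090/37468203 ≈ -7.1868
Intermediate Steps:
46860/((-1*6404)) - 3055/(-23403) = 46860/(-6404) - 3055*(-1/23403) = 46860*(-1/6404) + 3055/23403 = -11715/1601 + 3055/23403 = -269275090/37468203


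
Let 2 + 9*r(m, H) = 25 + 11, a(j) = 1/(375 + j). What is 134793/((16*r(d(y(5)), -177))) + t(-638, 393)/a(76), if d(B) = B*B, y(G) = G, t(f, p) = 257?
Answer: 3780385/32 ≈ 1.1814e+5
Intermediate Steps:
d(B) = B**2
r(m, H) = 34/9 (r(m, H) = -2/9 + (25 + 11)/9 = -2/9 + (1/9)*36 = -2/9 + 4 = 34/9)
134793/((16*r(d(y(5)), -177))) + t(-638, 393)/a(76) = 134793/((16*(34/9))) + 257/(1/(375 + 76)) = 134793/(544/9) + 257/(1/451) = 134793*(9/544) + 257/(1/451) = 71361/32 + 257*451 = 71361/32 + 115907 = 3780385/32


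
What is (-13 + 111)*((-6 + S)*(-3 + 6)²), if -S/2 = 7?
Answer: -17640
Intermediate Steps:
S = -14 (S = -2*7 = -14)
(-13 + 111)*((-6 + S)*(-3 + 6)²) = (-13 + 111)*((-6 - 14)*(-3 + 6)²) = 98*(-20*3²) = 98*(-20*9) = 98*(-180) = -17640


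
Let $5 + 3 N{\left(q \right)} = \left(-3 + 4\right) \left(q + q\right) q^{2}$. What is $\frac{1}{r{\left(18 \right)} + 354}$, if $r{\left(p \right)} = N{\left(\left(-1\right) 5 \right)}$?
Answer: $\frac{1}{269} \approx 0.0037175$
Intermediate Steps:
$N{\left(q \right)} = - \frac{5}{3} + \frac{2 q^{3}}{3}$ ($N{\left(q \right)} = - \frac{5}{3} + \frac{\left(-3 + 4\right) \left(q + q\right) q^{2}}{3} = - \frac{5}{3} + \frac{1 \cdot 2 q q^{2}}{3} = - \frac{5}{3} + \frac{2 q q^{2}}{3} = - \frac{5}{3} + \frac{2 q^{3}}{3}$)
$r{\left(p \right)} = -85$ ($r{\left(p \right)} = - \frac{5}{3} + \frac{2 \left(\left(-1\right) 5\right)^{3}}{3} = - \frac{5}{3} + \frac{2 \left(-5\right)^{3}}{3} = - \frac{5}{3} + \frac{2}{3} \left(-125\right) = - \frac{5}{3} - \frac{250}{3} = -85$)
$\frac{1}{r{\left(18 \right)} + 354} = \frac{1}{-85 + 354} = \frac{1}{269}$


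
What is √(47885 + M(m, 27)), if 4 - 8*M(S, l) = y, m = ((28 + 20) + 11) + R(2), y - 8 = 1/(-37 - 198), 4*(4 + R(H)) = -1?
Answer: √42310744670/940 ≈ 218.83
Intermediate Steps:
R(H) = -17/4 (R(H) = -4 + (¼)*(-1) = -4 - ¼ = -17/4)
y = 1879/235 (y = 8 + 1/(-37 - 198) = 8 + 1/(-235) = 8 - 1/235 = 1879/235 ≈ 7.9957)
m = 219/4 (m = ((28 + 20) + 11) - 17/4 = (48 + 11) - 17/4 = 59 - 17/4 = 219/4 ≈ 54.750)
M(S, l) = -939/1880 (M(S, l) = ½ - ⅛*1879/235 = ½ - 1879/1880 = -939/1880)
√(47885 + M(m, 27)) = √(47885 - 939/1880) = √(90022861/1880) = √42310744670/940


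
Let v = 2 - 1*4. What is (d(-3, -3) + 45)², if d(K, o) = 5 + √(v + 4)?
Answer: (50 + √2)² ≈ 2643.4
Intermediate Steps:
v = -2 (v = 2 - 4 = -2)
d(K, o) = 5 + √2 (d(K, o) = 5 + √(-2 + 4) = 5 + √2)
(d(-3, -3) + 45)² = ((5 + √2) + 45)² = (50 + √2)²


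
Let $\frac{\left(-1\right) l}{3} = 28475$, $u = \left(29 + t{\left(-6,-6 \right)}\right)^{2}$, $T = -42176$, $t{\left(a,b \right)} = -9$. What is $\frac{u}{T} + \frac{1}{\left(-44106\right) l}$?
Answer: $- \frac{47096936807}{4965901155900} \approx -0.0094841$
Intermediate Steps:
$u = 400$ ($u = \left(29 - 9\right)^{2} = 20^{2} = 400$)
$l = -85425$ ($l = \left(-3\right) 28475 = -85425$)
$\frac{u}{T} + \frac{1}{\left(-44106\right) l} = \frac{400}{-42176} + \frac{1}{\left(-44106\right) \left(-85425\right)} = 400 \left(- \frac{1}{42176}\right) - - \frac{1}{3767755050} = - \frac{25}{2636} + \frac{1}{3767755050} = - \frac{47096936807}{4965901155900}$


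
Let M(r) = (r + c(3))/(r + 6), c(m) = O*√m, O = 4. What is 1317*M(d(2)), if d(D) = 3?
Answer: 439 + 1756*√3/3 ≈ 1452.8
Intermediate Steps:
c(m) = 4*√m
M(r) = (r + 4*√3)/(6 + r) (M(r) = (r + 4*√3)/(r + 6) = (r + 4*√3)/(6 + r))
1317*M(d(2)) = 1317*((3 + 4*√3)/(6 + 3)) = 1317*((3 + 4*√3)/9) = 1317*(⅓ + 4*√3/9) = 439 + 1756*√3/3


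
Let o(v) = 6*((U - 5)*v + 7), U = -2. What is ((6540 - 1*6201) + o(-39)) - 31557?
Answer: -29538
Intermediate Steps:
o(v) = 42 - 42*v (o(v) = 6*((-2 - 5)*v + 7) = 6*(-7*v + 7) = 6*(7 - 7*v) = 42 - 42*v)
((6540 - 1*6201) + o(-39)) - 31557 = ((6540 - 1*6201) + (42 - 42*(-39))) - 31557 = ((6540 - 6201) + (42 + 1638)) - 31557 = (339 + 1680) - 31557 = 2019 - 31557 = -29538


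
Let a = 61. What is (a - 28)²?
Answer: 1089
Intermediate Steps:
(a - 28)² = (61 - 28)² = 33² = 1089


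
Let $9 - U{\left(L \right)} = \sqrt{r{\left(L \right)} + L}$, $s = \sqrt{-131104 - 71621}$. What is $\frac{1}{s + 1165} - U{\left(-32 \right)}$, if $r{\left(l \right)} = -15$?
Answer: $- \frac{2807677}{311990} + i \sqrt{47} - \frac{3 i \sqrt{901}}{311990} \approx -8.9993 + 6.8554 i$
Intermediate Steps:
$s = 15 i \sqrt{901}$ ($s = \sqrt{-202725} = 15 i \sqrt{901} \approx 450.25 i$)
$U{\left(L \right)} = 9 - \sqrt{-15 + L}$
$\frac{1}{s + 1165} - U{\left(-32 \right)} = \frac{1}{15 i \sqrt{901} + 1165} - \left(9 - \sqrt{-15 - 32}\right) = \frac{1}{1165 + 15 i \sqrt{901}} - \left(9 - \sqrt{-47}\right) = \frac{1}{1165 + 15 i \sqrt{901}} - \left(9 - i \sqrt{47}\right) = -9 + \frac{1}{1165 + 15 i \sqrt{901}} + i \sqrt{47}$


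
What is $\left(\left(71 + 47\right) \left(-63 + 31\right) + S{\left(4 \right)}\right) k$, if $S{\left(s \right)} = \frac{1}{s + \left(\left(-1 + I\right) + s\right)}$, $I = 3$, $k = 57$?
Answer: $- \frac{2152263}{10} \approx -2.1523 \cdot 10^{5}$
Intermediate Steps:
$S{\left(s \right)} = \frac{1}{2 + 2 s}$ ($S{\left(s \right)} = \frac{1}{s + \left(\left(-1 + 3\right) + s\right)} = \frac{1}{s + \left(2 + s\right)} = \frac{1}{2 + 2 s}$)
$\left(\left(71 + 47\right) \left(-63 + 31\right) + S{\left(4 \right)}\right) k = \left(\left(71 + 47\right) \left(-63 + 31\right) + \frac{1}{2 \left(1 + 4\right)}\right) 57 = \left(118 \left(-32\right) + \frac{1}{2 \cdot 5}\right) 57 = \left(-3776 + \frac{1}{2} \cdot \frac{1}{5}\right) 57 = \left(-3776 + \frac{1}{10}\right) 57 = \left(- \frac{37759}{10}\right) 57 = - \frac{2152263}{10}$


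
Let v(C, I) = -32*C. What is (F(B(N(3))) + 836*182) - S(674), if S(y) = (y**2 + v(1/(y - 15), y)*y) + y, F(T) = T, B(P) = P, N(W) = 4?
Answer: -199519678/659 ≈ -3.0276e+5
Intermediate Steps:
S(y) = y + y**2 - 32*y/(-15 + y) (S(y) = (y**2 + (-32/(y - 15))*y) + y = (y**2 + (-32/(-15 + y))*y) + y = (y**2 - 32*y/(-15 + y)) + y = y + y**2 - 32*y/(-15 + y))
(F(B(N(3))) + 836*182) - S(674) = (4 + 836*182) - 674*(-32 + (1 + 674)*(-15 + 674))/(-15 + 674) = (4 + 152152) - 674*(-32 + 675*659)/659 = 152156 - 674*(-32 + 444825)/659 = 152156 - 674*444793/659 = 152156 - 1*299790482/659 = 152156 - 299790482/659 = -199519678/659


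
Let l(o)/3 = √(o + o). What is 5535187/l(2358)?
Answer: 5535187*√131/2358 ≈ 26867.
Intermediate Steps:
l(o) = 3*√2*√o (l(o) = 3*√(o + o) = 3*√(2*o) = 3*(√2*√o) = 3*√2*√o)
5535187/l(2358) = 5535187/((3*√2*√2358)) = 5535187/((3*√2*(3*√262))) = 5535187/((18*√131)) = 5535187*(√131/2358) = 5535187*√131/2358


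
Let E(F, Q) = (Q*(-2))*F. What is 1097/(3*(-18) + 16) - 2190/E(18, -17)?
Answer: -31441/969 ≈ -32.447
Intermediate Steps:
E(F, Q) = -2*F*Q (E(F, Q) = (-2*Q)*F = -2*F*Q)
1097/(3*(-18) + 16) - 2190/E(18, -17) = 1097/(3*(-18) + 16) - 2190/((-2*18*(-17))) = 1097/(-54 + 16) - 2190/612 = 1097/(-38) - 2190*1/612 = 1097*(-1/38) - 365/102 = -1097/38 - 365/102 = -31441/969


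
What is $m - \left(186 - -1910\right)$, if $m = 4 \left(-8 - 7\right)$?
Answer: $-2156$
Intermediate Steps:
$m = -60$ ($m = 4 \left(-15\right) = -60$)
$m - \left(186 - -1910\right) = -60 - \left(186 - -1910\right) = -60 - \left(186 + 1910\right) = -60 - 2096 = -2156$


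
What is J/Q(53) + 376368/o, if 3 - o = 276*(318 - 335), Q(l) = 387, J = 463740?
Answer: 258101524/201885 ≈ 1278.5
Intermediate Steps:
o = 4695 (o = 3 - 276*(318 - 335) = 3 - 276*(-17) = 3 - 1*(-4692) = 3 + 4692 = 4695)
J/Q(53) + 376368/o = 463740/387 + 376368/4695 = 463740*(1/387) + 376368*(1/4695) = 154580/129 + 125456/1565 = 258101524/201885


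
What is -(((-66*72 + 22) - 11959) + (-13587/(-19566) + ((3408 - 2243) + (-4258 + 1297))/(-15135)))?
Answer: 549099591301/32903490 ≈ 16688.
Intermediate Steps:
-(((-66*72 + 22) - 11959) + (-13587/(-19566) + ((3408 - 2243) + (-4258 + 1297))/(-15135))) = -(((-4752 + 22) - 11959) + (-13587*(-1/19566) + (1165 - 2961)*(-1/15135))) = -((-4730 - 11959) + (4529/6522 - 1796*(-1/15135))) = -(-16689 + (4529/6522 + 1796/15135)) = -(-16689 + 26753309/32903490) = -1*(-549099591301/32903490) = 549099591301/32903490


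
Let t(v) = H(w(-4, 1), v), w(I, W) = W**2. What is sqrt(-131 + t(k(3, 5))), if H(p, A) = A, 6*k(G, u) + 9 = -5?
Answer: 20*I*sqrt(3)/3 ≈ 11.547*I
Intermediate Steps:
k(G, u) = -7/3 (k(G, u) = -3/2 + (1/6)*(-5) = -3/2 - 5/6 = -7/3)
t(v) = v
sqrt(-131 + t(k(3, 5))) = sqrt(-131 - 7/3) = sqrt(-400/3) = 20*I*sqrt(3)/3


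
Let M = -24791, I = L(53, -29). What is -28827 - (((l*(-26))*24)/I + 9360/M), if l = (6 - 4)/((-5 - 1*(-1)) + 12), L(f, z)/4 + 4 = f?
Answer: -2693571708/93443 ≈ -28826.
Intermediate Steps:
L(f, z) = -16 + 4*f
l = ¼ (l = 2/((-5 + 1) + 12) = 2/(-4 + 12) = 2/8 = 2*(⅛) = ¼ ≈ 0.25000)
I = 196 (I = -16 + 4*53 = -16 + 212 = 196)
-28827 - (((l*(-26))*24)/I + 9360/M) = -28827 - ((((¼)*(-26))*24)/196 + 9360/(-24791)) = -28827 - (-13/2*24*(1/196) + 9360*(-1/24791)) = -28827 - (-156*1/196 - 720/1907) = -28827 - (-39/49 - 720/1907) = -28827 - 1*(-109653/93443) = -28827 + 109653/93443 = -2693571708/93443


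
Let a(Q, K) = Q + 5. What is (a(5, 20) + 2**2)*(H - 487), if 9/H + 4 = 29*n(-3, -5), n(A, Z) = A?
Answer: -88652/13 ≈ -6819.4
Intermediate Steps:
a(Q, K) = 5 + Q
H = -9/91 (H = 9/(-4 + 29*(-3)) = 9/(-4 - 87) = 9/(-91) = 9*(-1/91) = -9/91 ≈ -0.098901)
(a(5, 20) + 2**2)*(H - 487) = ((5 + 5) + 2**2)*(-9/91 - 487) = (10 + 4)*(-44326/91) = 14*(-44326/91) = -88652/13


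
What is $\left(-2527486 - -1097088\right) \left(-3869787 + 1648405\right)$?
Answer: $3177460370036$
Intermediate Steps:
$\left(-2527486 - -1097088\right) \left(-3869787 + 1648405\right) = \left(-2527486 + \left(-654402 + 1751490\right)\right) \left(-2221382\right) = \left(-2527486 + 1097088\right) \left(-2221382\right) = \left(-1430398\right) \left(-2221382\right) = 3177460370036$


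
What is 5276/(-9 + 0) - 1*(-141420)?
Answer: 1267504/9 ≈ 1.4083e+5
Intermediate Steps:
5276/(-9 + 0) - 1*(-141420) = 5276/(-9) + 141420 = -⅑*5276 + 141420 = -5276/9 + 141420 = 1267504/9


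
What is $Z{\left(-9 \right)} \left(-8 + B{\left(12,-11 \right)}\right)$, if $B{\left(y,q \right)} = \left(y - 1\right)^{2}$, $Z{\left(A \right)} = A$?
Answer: $-1017$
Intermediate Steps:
$B{\left(y,q \right)} = \left(-1 + y\right)^{2}$
$Z{\left(-9 \right)} \left(-8 + B{\left(12,-11 \right)}\right) = - 9 \left(-8 + \left(-1 + 12\right)^{2}\right) = - 9 \left(-8 + 11^{2}\right) = - 9 \left(-8 + 121\right) = \left(-9\right) 113 = -1017$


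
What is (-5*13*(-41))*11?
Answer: 29315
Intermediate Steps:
(-5*13*(-41))*11 = -65*(-41)*11 = 2665*11 = 29315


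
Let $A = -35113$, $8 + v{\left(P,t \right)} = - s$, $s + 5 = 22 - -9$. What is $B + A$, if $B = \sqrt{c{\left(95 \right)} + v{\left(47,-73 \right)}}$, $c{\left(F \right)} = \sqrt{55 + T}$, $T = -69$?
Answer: $-35113 + \sqrt{-34 + i \sqrt{14}} \approx -35113.0 + 5.8397 i$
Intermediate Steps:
$s = 26$ ($s = -5 + \left(22 - -9\right) = -5 + \left(22 + 9\right) = -5 + 31 = 26$)
$v{\left(P,t \right)} = -34$ ($v{\left(P,t \right)} = -8 - 26 = -34$)
$c{\left(F \right)} = i \sqrt{14}$ ($c{\left(F \right)} = \sqrt{55 - 69} = \sqrt{-14} = i \sqrt{14}$)
$B = \sqrt{-34 + i \sqrt{14}}$ ($B = \sqrt{i \sqrt{14} - 34} = \sqrt{-34 + i \sqrt{14}} \approx 0.32036 + 5.8397 i$)
$B + A = \sqrt{-34 + i \sqrt{14}} - 35113 = -35113 + \sqrt{-34 + i \sqrt{14}}$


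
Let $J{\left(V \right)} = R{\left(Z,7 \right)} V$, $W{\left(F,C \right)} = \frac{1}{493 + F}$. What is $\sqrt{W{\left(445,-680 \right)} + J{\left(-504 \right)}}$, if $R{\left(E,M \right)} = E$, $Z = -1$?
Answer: $\frac{\sqrt{443442314}}{938} \approx 22.45$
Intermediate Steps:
$J{\left(V \right)} = - V$
$\sqrt{W{\left(445,-680 \right)} + J{\left(-504 \right)}} = \sqrt{\frac{1}{493 + 445} - -504} = \sqrt{\frac{1}{938} + 504} = \sqrt{\frac{472753}{938}} = \frac{\sqrt{443442314}}{938}$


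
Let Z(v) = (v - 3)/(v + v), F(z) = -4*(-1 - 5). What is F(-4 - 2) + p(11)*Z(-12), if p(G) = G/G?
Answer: 197/8 ≈ 24.625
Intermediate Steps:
F(z) = 24 (F(z) = -4*(-6) = 24)
p(G) = 1
Z(v) = (-3 + v)/(2*v) (Z(v) = (-3 + v)/((2*v)) = (-3 + v)*(1/(2*v)) = (-3 + v)/(2*v))
F(-4 - 2) + p(11)*Z(-12) = 24 + 1*((½)*(-3 - 12)/(-12)) = 24 + 1*((½)*(-1/12)*(-15)) = 24 + 1*(5/8) = 24 + 5/8 = 197/8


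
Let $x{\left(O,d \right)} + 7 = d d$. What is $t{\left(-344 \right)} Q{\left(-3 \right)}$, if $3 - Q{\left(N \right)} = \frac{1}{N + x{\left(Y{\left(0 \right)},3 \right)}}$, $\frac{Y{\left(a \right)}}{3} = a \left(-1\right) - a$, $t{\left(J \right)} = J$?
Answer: $-1376$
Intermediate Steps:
$Y{\left(a \right)} = - 6 a$ ($Y{\left(a \right)} = 3 \left(a \left(-1\right) - a\right) = 3 \left(- a - a\right) = 3 \left(- 2 a\right) = - 6 a$)
$x{\left(O,d \right)} = -7 + d^{2}$ ($x{\left(O,d \right)} = -7 + d d = -7 + d^{2}$)
$Q{\left(N \right)} = 3 - \frac{1}{2 + N}$ ($Q{\left(N \right)} = 3 - \frac{1}{N - \left(7 - 3^{2}\right)} = 3 - \frac{1}{N + \left(-7 + 9\right)} = 3 - \frac{1}{N + 2} = 3 - \frac{1}{2 + N}$)
$t{\left(-344 \right)} Q{\left(-3 \right)} = - 344 \frac{5 + 3 \left(-3\right)}{2 - 3} = - 344 \frac{5 - 9}{-1} = - 344 \left(\left(-1\right) \left(-4\right)\right) = \left(-344\right) 4 = -1376$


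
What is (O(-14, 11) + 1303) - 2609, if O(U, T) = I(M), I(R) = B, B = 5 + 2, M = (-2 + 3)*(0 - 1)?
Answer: -1299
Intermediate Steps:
M = -1 (M = 1*(-1) = -1)
B = 7
I(R) = 7
O(U, T) = 7
(O(-14, 11) + 1303) - 2609 = (7 + 1303) - 2609 = 1310 - 2609 = -1299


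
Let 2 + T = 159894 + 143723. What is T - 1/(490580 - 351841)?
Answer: 42123241484/138739 ≈ 3.0362e+5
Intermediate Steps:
T = 303615 (T = -2 + (159894 + 143723) = -2 + 303617 = 303615)
T - 1/(490580 - 351841) = 303615 - 1/(490580 - 351841) = 303615 - 1/138739 = 42123241484/138739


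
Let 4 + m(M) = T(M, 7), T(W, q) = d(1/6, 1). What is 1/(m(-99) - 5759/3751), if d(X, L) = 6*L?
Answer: 3751/1743 ≈ 2.1520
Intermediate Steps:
T(W, q) = 6 (T(W, q) = 6*1 = 6)
m(M) = 2 (m(M) = -4 + 6 = 2)
1/(m(-99) - 5759/3751) = 1/(2 - 5759/3751) = 1/(1743/3751) = 3751/1743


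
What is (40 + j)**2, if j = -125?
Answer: 7225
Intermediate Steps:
(40 + j)**2 = (40 - 125)**2 = (-85)**2 = 7225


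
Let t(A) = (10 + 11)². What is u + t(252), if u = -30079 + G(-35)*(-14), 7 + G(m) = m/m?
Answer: -29554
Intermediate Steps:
G(m) = -6 (G(m) = -7 + m/m = -7 + 1 = -6)
u = -29995 (u = -30079 - 6*(-14) = -30079 + 84 = -29995)
t(A) = 441 (t(A) = 21² = 441)
u + t(252) = -29995 + 441 = -29554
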